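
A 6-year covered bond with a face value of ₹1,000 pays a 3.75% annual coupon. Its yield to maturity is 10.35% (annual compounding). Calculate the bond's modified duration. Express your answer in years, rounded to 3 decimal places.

4.867 years

Periodic yield y = 0.1035. First find Macaulay duration:
  t   CF        PV=CF/(1+0.1035)^t    t·PV
  1        37.50        33.9828        33.9828
  2        37.50        30.7955        61.5909
  3        37.50        27.9071        83.7212
  4        37.50        25.2896       101.1584
  5        37.50        22.9176       114.5881
  6     1,037.50       574.5847     3,447.5084
  Σ                    715.4773     3,842.5498
P = 715.4773; Macaulay duration = 3,842.5498 / 715.4773 = 5.37061 years.
Modified duration = D_Mac / (1 + y) = 5.37061 / 1.1035 = 4.86689 years.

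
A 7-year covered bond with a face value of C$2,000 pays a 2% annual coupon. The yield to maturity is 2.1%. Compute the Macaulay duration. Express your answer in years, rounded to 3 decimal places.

6.600 years

Periodic yield y = 0.021. Discount each cash flow and weight by its year:
  t   CF        PV=CF/(1+0.021)^t    t·PV
  1        40.00        39.1773        39.1773
  2        40.00        38.3715        76.7430
  3        40.00        37.5822       112.7467
  4        40.00        36.8093       147.2370
  5        40.00        36.0522       180.2608
  6        40.00        35.3106       211.8638
  7     2,040.00     1,763.8026    12,346.6180
  Σ                  1,987.1056    13,114.6466
Price P = Σ PV = 1,987.1056.
Macaulay duration = Σ(t·PV) / P = 13,114.6466 / 1,987.1056 = 6.59987 years.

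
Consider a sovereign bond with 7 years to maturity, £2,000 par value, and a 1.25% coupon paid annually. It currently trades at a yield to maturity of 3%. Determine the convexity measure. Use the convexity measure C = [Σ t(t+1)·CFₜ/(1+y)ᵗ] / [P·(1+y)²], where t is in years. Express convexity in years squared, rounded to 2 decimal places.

With y = 0.03:
  t   CF        PV=CF/(1+0.03)^t    t·PV        t(t+1)·PV
  1        25.00        24.2718        24.2718          48.5437
  2        25.00        23.5649        47.1298         141.3894
  3        25.00        22.8785        68.6356         274.5425
  4        25.00        22.2122        88.8487         444.2435
  5        25.00        21.5652       107.8261         646.9566
  6        25.00        20.9371       125.6226         879.3585
  7     2,025.00     1,646.5103    11,525.5722      92,204.5774
  Σ                  1,781.9401    11,987.9069      94,639.6115
P = 1,781.9401.
Convexity = Σ t(t+1)·PV / [P·(1+y)²] = 94,639.6115 / (1,781.9401 × 1.060900) = 50.06168.

50.06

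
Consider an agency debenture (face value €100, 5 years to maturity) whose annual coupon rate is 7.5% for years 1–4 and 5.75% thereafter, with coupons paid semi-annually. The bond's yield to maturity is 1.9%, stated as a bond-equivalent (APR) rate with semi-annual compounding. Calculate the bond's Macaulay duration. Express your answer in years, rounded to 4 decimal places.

Periodic yield y = 0.0095. Discount each cash flow and weight by its period:
  t   CF        PV=CF/(1+0.0095)^t    t·PV
  1        3.750         3.7147         3.7147
  2        3.750         3.6798         7.3595
  3        3.750         3.6451        10.9354
  4        3.750         3.6108        14.4433
  5        3.750         3.5768        17.8842
  6        3.750         3.5432        21.2591
  7        3.750         3.5098        24.5689
  8        3.750         3.4768        27.8145
  9        2.875         2.6405        23.7642
  10     102.875        93.5937       935.9370
  Σ                    124.9912     1,087.6807
Price P = Σ PV = 124.9912.
Macaulay duration = Σ(t·PV) / P = 1,087.6807 / 124.9912 = 8.70206 half-year periods.
In years: 8.70206 / 2 = 4.35103 years.

4.3510 years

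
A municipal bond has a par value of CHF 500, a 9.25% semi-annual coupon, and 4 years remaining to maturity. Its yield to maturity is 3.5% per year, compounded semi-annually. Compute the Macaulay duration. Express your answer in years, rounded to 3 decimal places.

Periodic yield y = 0.0175. Discount each cash flow and weight by its period:
  t   CF        PV=CF/(1+0.0175)^t    t·PV
  1       23.125        22.7273        22.7273
  2       23.125        22.3364        44.6728
  3       23.125        21.9522        65.8567
  4       23.125        21.5747        86.2987
  5       23.125        21.2036       106.0180
  6       23.125        20.8389       125.0335
  7       23.125        20.4805       143.3636
  8      523.125       455.3341     3,642.6724
  Σ                    606.4476     4,236.6429
Price P = Σ PV = 606.4476.
Macaulay duration = Σ(t·PV) / P = 4,236.6429 / 606.4476 = 6.98600 half-year periods.
In years: 6.98600 / 2 = 3.49300 years.

3.493 years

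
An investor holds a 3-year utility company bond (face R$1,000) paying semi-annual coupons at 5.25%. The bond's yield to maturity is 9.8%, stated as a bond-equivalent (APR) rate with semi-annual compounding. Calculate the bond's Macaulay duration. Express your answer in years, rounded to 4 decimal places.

2.8005 years

Periodic yield y = 0.049. Discount each cash flow and weight by its period:
  t   CF        PV=CF/(1+0.049)^t    t·PV
  1        26.25        25.0238        25.0238
  2        26.25        23.8549        47.7099
  3        26.25        22.7406        68.2219
  4        26.25        21.6784        86.7136
  5        26.25        20.6658       103.3289
  6     1,026.25       770.1942     4,621.1652
  Σ                    884.1578     4,952.1634
Price P = Σ PV = 884.1578.
Macaulay duration = Σ(t·PV) / P = 4,952.1634 / 884.1578 = 5.60099 half-year periods.
In years: 5.60099 / 2 = 2.80050 years.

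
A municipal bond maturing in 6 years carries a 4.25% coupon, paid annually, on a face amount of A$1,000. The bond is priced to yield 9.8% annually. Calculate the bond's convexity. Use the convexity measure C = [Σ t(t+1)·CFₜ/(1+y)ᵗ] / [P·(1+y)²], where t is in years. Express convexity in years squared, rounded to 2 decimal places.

29.64

With y = 0.098:
  t   CF        PV=CF/(1+0.098)^t    t·PV        t(t+1)·PV
  1        42.50        38.7067        38.7067          77.4135
  2        42.50        35.2520        70.5041         211.5122
  3        42.50        32.1057        96.3170         385.2682
  4        42.50        29.2401       116.9606         584.8030
  5        42.50        26.6304       133.1519         798.9112
  6     1,042.50       594.9247     3,569.5484      24,986.8387
  Σ                    756.8597     4,025.1887      27,044.7467
P = 756.8597.
Convexity = Σ t(t+1)·PV / [P·(1+y)²] = 27,044.7467 / (756.8597 × 1.205604) = 29.63895.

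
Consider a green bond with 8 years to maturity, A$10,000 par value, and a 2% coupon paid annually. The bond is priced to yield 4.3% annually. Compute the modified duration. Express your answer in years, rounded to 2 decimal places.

Periodic yield y = 0.043. First find Macaulay duration:
  t   CF        PV=CF/(1+0.043)^t    t·PV
  1       200.00       191.7546       191.7546
  2       200.00       183.8490       367.6981
  3       200.00       176.2695       528.8084
  4       200.00       169.0024       676.0094
  5       200.00       162.0349       810.1743
  6       200.00       155.3546       932.1277
  7       200.00       148.9498     1,042.6484
  8    10,200.00     7,283.2582    58,266.0653
  Σ                  8,470.4728    62,815.2861
P = 8,470.4728; Macaulay duration = 62,815.2861 / 8,470.4728 = 7.41579 years.
Modified duration = D_Mac / (1 + y) = 7.41579 / 1.043 = 7.11006 years.

7.11 years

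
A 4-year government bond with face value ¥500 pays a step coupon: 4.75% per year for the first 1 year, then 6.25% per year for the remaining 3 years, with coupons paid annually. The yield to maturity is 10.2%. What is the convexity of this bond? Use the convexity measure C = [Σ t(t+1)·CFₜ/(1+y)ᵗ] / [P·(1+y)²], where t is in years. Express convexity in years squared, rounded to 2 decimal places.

With y = 0.102:
  t   CF        PV=CF/(1+0.102)^t    t·PV        t(t+1)·PV
  1        23.75        21.5517        21.5517          43.1034
  2        31.25        25.7328        51.4656         154.3967
  3        31.25        23.3510        70.0530         280.2118
  4       531.25       360.2239     1,440.8957       7,204.4787
  Σ                    430.8594     1,583.9660       7,682.1907
P = 430.8594.
Convexity = Σ t(t+1)·PV / [P·(1+y)²] = 7,682.1907 / (430.8594 × 1.214404) = 14.68204.

14.68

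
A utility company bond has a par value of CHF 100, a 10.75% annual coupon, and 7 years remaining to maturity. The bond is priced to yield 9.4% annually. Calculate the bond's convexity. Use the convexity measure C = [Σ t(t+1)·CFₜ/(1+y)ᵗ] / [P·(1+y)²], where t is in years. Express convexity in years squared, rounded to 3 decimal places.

32.090

With y = 0.094:
  t   CF        PV=CF/(1+0.094)^t    t·PV        t(t+1)·PV
  1        10.75         9.8263         9.8263          19.6527
  2        10.75         8.9820        17.9640          53.8921
  3        10.75         8.2103        24.6308          98.5230
  4        10.75         7.5048        30.0192         150.0960
  5        10.75         6.8600        34.2998         205.7989
  6        10.75         6.2705        37.6232         263.3624
  7       110.75        59.0504       413.3525       3,306.8196
  Σ                    106.7042       567.7158       4,098.1448
P = 106.7042.
Convexity = Σ t(t+1)·PV / [P·(1+y)²] = 4,098.1448 / (106.7042 × 1.196836) = 32.09009.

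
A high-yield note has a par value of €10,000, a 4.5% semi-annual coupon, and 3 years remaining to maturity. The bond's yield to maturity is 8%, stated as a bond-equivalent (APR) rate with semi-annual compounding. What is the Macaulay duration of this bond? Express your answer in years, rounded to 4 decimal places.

2.8303 years

Periodic yield y = 0.04. Discount each cash flow and weight by its period:
  t   CF        PV=CF/(1+0.04)^t    t·PV
  1       225.00       216.3462       216.3462
  2       225.00       208.0251       416.0503
  3       225.00       200.0242       600.0725
  4       225.00       192.3309       769.3238
  5       225.00       184.9336       924.6680
  6    10,225.00     8,080.9660    48,485.7962
  Σ                  9,082.6261    51,412.2569
Price P = Σ PV = 9,082.6261.
Macaulay duration = Σ(t·PV) / P = 51,412.2569 / 9,082.6261 = 5.66051 half-year periods.
In years: 5.66051 / 2 = 2.83025 years.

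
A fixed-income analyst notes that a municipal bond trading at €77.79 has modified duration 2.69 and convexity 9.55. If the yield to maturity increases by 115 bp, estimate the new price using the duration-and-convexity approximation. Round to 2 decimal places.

€75.43

Duration effect: -D_mod·Δy = -2.69 × (+0.0115) = -0.030935
Convexity effect: ½·C·(Δy)² = 0.5 × 9.55 × (0.0115)² = +0.00063149375
ΔP/P ≈ -0.030935 + 0.00063149375 = -0.03030350625
New price ≈ 77.79 × (1 - 0.03030350625) = 75.4326902488125.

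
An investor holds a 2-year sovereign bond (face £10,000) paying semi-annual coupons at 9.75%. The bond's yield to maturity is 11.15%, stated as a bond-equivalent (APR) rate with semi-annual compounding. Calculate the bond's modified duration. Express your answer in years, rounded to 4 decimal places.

1.7646 years

Periodic yield y = 0.05575. First find Macaulay duration:
  t   CF        PV=CF/(1+0.05575)^t    t·PV
  1       487.50       461.7570       461.7570
  2       487.50       437.3735       874.7469
  3       487.50       414.2775     1,242.8325
  4    10,487.50     8,441.6553    33,766.6211
  Σ                  9,755.0633    36,345.9576
P = 9,755.0633; Macaulay duration = 36,345.9576 / 9,755.0633 = 3.72586 half-year periods = 1.86293 years.
Modified duration = D_Mac / (1 + y) = 1.86293 / 1.05575 = 1.76455 years.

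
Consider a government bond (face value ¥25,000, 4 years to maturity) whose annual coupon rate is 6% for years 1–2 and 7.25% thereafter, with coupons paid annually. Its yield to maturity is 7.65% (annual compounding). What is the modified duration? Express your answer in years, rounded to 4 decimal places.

3.3989 years

Periodic yield y = 0.0765. First find Macaulay duration:
  t   CF        PV=CF/(1+0.0765)^t    t·PV
  1     1,500.00     1,393.4046     1,393.4046
  2     1,500.00     1,294.3842     2,588.7683
  3     1,812.50     1,452.9006     4,358.7019
  4    26,812.50    19,965.5451    79,862.1806
  Σ                 24,106.2345    88,203.0554
P = 24,106.2345; Macaulay duration = 88,203.0554 / 24,106.2345 = 3.65893 years.
Modified duration = D_Mac / (1 + y) = 3.65893 / 1.0765 = 3.39891 years.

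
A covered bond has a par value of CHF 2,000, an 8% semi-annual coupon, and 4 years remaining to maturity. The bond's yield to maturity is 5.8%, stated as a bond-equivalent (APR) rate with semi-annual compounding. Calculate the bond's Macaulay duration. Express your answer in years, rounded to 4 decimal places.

Periodic yield y = 0.029. Discount each cash flow and weight by its period:
  t   CF        PV=CF/(1+0.029)^t    t·PV
  1        80.00        77.7454        77.7454
  2        80.00        75.5543       151.1086
  3        80.00        73.4250       220.2750
  4        80.00        71.3557       285.4227
  5        80.00        69.3447       346.7234
  6        80.00        67.3904       404.3421
  7        80.00        65.4911       458.4378
  8     2,080.00     1,654.7803    13,238.2422
  Σ                  2,155.0868    15,182.2972
Price P = Σ PV = 2,155.0868.
Macaulay duration = Σ(t·PV) / P = 15,182.2972 / 2,155.0868 = 7.04487 half-year periods.
In years: 7.04487 / 2 = 3.52243 years.

3.5224 years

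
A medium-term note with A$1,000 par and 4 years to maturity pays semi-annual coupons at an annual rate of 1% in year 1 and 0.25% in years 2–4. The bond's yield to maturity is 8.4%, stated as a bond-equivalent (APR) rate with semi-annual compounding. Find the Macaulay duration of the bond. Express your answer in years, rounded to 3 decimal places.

Periodic yield y = 0.042. Discount each cash flow and weight by its period:
  t   CF        PV=CF/(1+0.042)^t    t·PV
  1         5.00         4.7985         4.7985
  2         5.00         4.6051         9.2101
  3         1.25         1.1049         3.3146
  4         1.25         1.0603         4.2413
  5         1.25         1.0176         5.0879
  6         1.25         0.9766         5.8594
  7         1.25         0.9372         6.5605
  8     1,001.25       720.4449     5,763.5593
  Σ                    734.9450     5,802.6315
Price P = Σ PV = 734.9450.
Macaulay duration = Σ(t·PV) / P = 5,802.6315 / 734.9450 = 7.89533 half-year periods.
In years: 7.89533 / 2 = 3.94766 years.

3.948 years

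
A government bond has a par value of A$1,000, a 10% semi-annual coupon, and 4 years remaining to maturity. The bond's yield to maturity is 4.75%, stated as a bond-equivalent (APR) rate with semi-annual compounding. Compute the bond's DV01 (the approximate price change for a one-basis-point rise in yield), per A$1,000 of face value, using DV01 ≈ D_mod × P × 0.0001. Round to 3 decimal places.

Periodic yield y = 0.02375.
  t   CF        PV=CF/(1+0.02375)^t    t·PV
  1        50.00        48.8400        48.8400
  2        50.00        47.7070        95.4140
  3        50.00        46.6003       139.8008
  4        50.00        45.5192       182.0767
  5        50.00        44.4632       222.3159
  6        50.00        43.4317       260.5900
  7        50.00        42.4241       296.9687
  8     1,050.00       870.2379     6,961.9030
  Σ                  1,189.2233     8,207.9090
P = 1,189.2233; D_Mac = 6.90191 half-year periods = 3.45095 yrs; D_mod = 3.37089 yrs.
DV01 ≈ 3.37089 × 1,189.2233 × 0.0001 = 0.400875.

A$0.401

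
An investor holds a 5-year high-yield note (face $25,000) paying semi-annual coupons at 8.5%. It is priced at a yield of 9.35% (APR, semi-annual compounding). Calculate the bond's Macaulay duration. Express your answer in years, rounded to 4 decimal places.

Periodic yield y = 0.04675. Discount each cash flow and weight by its period:
  t   CF        PV=CF/(1+0.04675)^t    t·PV
  1     1,062.50     1,015.0466     1,015.0466
  2     1,062.50       969.7125     1,939.4250
  3     1,062.50       926.4032     2,779.2095
  4     1,062.50       885.0281     3,540.1124
  5     1,062.50       845.5009     4,227.5047
  6     1,062.50       807.7391     4,846.4348
  7     1,062.50       771.6638     5,401.6469
  8     1,062.50       737.1998     5,897.5980
  9     1,062.50       704.2749     6,338.4741
  10   26,062.50    16,503.8921   165,038.9214
  Σ                 24,166.4611   201,024.3734
Price P = Σ PV = 24,166.4611.
Macaulay duration = Σ(t·PV) / P = 201,024.3734 / 24,166.4611 = 8.31832 half-year periods.
In years: 8.31832 / 2 = 4.15916 years.

4.1592 years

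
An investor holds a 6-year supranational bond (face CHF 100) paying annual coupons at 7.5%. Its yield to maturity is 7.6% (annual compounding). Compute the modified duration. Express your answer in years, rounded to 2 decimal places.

Periodic yield y = 0.076. First find Macaulay duration:
  t   CF        PV=CF/(1+0.076)^t    t·PV
  1         7.50         6.9703         6.9703
  2         7.50         6.4779        12.9559
  3         7.50         6.0204        18.0612
  4         7.50         5.5952        22.3806
  5         7.50         5.2000        25.9998
  6       107.50        69.2683       415.6101
  Σ                     99.5320       501.9778
P = 99.5320; Macaulay duration = 501.9778 / 99.5320 = 5.04338 years.
Modified duration = D_Mac / (1 + y) = 5.04338 / 1.076 = 4.68715 years.

4.69 years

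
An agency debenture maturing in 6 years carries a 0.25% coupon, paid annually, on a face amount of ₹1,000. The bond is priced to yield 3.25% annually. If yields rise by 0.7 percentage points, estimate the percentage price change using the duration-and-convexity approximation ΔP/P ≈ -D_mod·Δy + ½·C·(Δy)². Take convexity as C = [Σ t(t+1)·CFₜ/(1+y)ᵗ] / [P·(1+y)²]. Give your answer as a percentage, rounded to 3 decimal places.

With y = 0.0325:
  t   CF        PV=CF/(1+0.0325)^t    t·PV        t(t+1)·PV
  1         2.50         2.4213         2.4213           4.8426
  2         2.50         2.3451         4.6902          14.0706
  3         2.50         2.2713         6.8138          27.2553
  4         2.50         2.1998         8.7991          43.9957
  5         2.50         2.1305        10.6527          63.9162
  6     1,002.50       827.4543     4,964.7258      34,753.0808
  Σ                    838.8223     4,998.1030      34,907.1611
P = 838.8223; D_Mac = 5.95848 yrs; D_mod = 5.77092 yrs; C = 39.03592.
Duration effect: -5.77092 × (+0.007) = -0.040396
Convexity effect: 0.5 × 39.03592 × (0.007)² = +0.0009564
ΔP/P ≈ -0.040396 + 0.0009564 = -0.039440 = -3.9440%.

-3.944%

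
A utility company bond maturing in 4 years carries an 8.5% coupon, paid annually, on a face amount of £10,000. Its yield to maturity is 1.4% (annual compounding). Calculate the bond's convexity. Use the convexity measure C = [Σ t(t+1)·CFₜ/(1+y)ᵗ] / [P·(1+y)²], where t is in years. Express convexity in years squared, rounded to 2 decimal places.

With y = 0.014:
  t   CF        PV=CF/(1+0.014)^t    t·PV        t(t+1)·PV
  1       850.00       838.2643       838.2643       1,676.5286
  2       850.00       826.6906     1,653.3813       4,960.1438
  3       850.00       815.2768     2,445.8303       9,783.3211
  4    10,850.00    10,263.0848    41,052.3393     205,261.6964
  Σ                 12,743.3165    45,989.8151     221,681.6899
P = 12,743.3165.
Convexity = Σ t(t+1)·PV / [P·(1+y)²] = 221,681.6899 / (12,743.3165 × 1.028196) = 16.91887.

16.92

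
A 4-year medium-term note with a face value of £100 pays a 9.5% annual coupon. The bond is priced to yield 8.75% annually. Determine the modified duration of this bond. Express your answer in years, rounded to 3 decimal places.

3.232 years

Periodic yield y = 0.0875. First find Macaulay duration:
  t   CF        PV=CF/(1+0.0875)^t    t·PV
  1         9.50         8.7356         8.7356
  2         9.50         8.0328        16.0655
  3         9.50         7.3865        22.1594
  4       109.50        78.2883       313.1533
  Σ                    102.4432       360.1139
P = 102.4432; Macaulay duration = 360.1139 / 102.4432 = 3.51525 years.
Modified duration = D_Mac / (1 + y) = 3.51525 / 1.0875 = 3.23242 years.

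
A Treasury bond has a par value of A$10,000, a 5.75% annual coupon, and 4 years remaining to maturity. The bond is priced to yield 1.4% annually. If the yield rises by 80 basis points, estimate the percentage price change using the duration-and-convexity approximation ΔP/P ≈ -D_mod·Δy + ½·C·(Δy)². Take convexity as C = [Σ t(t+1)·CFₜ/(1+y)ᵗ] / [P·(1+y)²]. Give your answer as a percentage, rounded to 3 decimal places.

-2.872%

With y = 0.014:
  t   CF        PV=CF/(1+0.014)^t    t·PV        t(t+1)·PV
  1       575.00       567.0611       567.0611       1,134.1223
  2       575.00       559.2319     1,118.4638       3,355.3914
  3       575.00       551.5107     1,654.5322       6,618.1290
  4    10,575.00    10,002.9606    40,011.8422     200,059.2110
  Σ                 11,680.7643    43,351.8994     211,166.8537
P = 11,680.7643; D_Mac = 3.71139 yrs; D_mod = 3.66015 yrs; C = 17.58242.
Duration effect: -3.66015 × (+0.008) = -0.029281
Convexity effect: 0.5 × 17.58242 × (0.008)² = +0.0005626
ΔP/P ≈ -0.029281 + 0.0005626 = -0.028719 = -2.8719%.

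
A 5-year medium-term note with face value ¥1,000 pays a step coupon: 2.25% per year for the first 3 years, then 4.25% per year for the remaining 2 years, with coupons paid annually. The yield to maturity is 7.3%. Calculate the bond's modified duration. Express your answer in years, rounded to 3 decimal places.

4.421 years

Periodic yield y = 0.073. First find Macaulay duration:
  t   CF        PV=CF/(1+0.073)^t    t·PV
  1        22.50        20.9692        20.9692
  2        22.50        19.5426        39.0853
  3        22.50        18.2131        54.6392
  4        42.50        32.0620       128.2478
  5     1,042.50       732.9552     3,664.7762
  Σ                    823.7422     3,907.7178
P = 823.7422; Macaulay duration = 3,907.7178 / 823.7422 = 4.74386 years.
Modified duration = D_Mac / (1 + y) = 4.74386 / 1.073 = 4.42112 years.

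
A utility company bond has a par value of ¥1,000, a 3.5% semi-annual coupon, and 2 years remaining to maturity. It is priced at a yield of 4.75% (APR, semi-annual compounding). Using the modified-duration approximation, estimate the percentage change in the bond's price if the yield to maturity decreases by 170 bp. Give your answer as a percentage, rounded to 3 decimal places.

Periodic yield y = 0.02375. Modified duration first:
  t   CF        PV=CF/(1+0.02375)^t    t·PV
  1        17.50        17.0940        17.0940
  2        17.50        16.6975        33.3949
  3        17.50        16.3101        48.9303
  4     1,017.50       926.3151     3,705.2605
  Σ                    976.4167     3,804.6797
P = 976.4167; D_Mac = 3.89657 half-year periods = 1.94829 yrs; D_mod = 1.94829/(1+0.02375) = 1.90309 yrs.
ΔP/P ≈ -D_mod · Δy = -1.90309 × (-0.017) = +0.032353 = +3.2353%.

+3.235%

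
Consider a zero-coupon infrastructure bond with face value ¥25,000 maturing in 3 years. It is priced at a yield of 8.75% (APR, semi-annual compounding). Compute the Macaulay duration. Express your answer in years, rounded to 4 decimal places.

A zero-coupon bond has a single cash flow at maturity, so its Macaulay duration equals its maturity: 3 years.
(Equivalently: 6 semi-annual periods ÷ 2 = 3 years.)

3.0000 years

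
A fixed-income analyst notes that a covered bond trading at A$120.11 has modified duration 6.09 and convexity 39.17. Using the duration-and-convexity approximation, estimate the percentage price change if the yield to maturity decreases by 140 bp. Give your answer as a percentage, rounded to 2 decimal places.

Duration effect: -D_mod·Δy = -6.09 × (-0.014) = +0.085260
Convexity effect: ½·C·(Δy)² = 0.5 × 39.17 × (-0.014)² = +0.00383866
ΔP/P ≈ +0.085260 + 0.00383866 = +0.08909866
= +8.909866%.

+8.91%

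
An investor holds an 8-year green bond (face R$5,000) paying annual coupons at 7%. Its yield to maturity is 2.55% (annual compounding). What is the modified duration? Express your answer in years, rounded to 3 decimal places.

6.456 years

Periodic yield y = 0.0255. First find Macaulay duration:
  t   CF        PV=CF/(1+0.0255)^t    t·PV
  1       350.00       341.2969       341.2969
  2       350.00       332.8103       665.6205
  3       350.00       324.5346       973.6039
  4       350.00       316.4648     1,265.8591
  5       350.00       308.5956     1,542.9780
  6       350.00       300.9221     1,805.5325
  7       350.00       293.4394     2,054.0756
  8     5,350.00     4,373.8961    34,991.1690
  Σ                  6,591.9598    43,640.1355
P = 6,591.9598; Macaulay duration = 43,640.1355 / 6,591.9598 = 6.62021 years.
Modified duration = D_Mac / (1 + y) = 6.62021 / 1.0255 = 6.45559 years.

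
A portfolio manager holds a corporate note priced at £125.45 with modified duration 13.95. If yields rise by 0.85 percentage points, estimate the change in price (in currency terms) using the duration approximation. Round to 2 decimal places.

-£14.88

Duration approximation: ΔP/P ≈ -D_mod · Δy = -13.95 × (+0.0085) = -0.118575.
ΔP ≈ 125.45 × (-0.118575) = -14.87523375.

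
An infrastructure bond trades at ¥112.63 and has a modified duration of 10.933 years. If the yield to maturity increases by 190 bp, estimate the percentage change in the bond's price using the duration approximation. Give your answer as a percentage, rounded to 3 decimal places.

Duration approximation: ΔP/P ≈ -D_mod · Δy = -10.933 × (+0.019) = -0.207727.
As a percentage: -20.7727%.

-20.773%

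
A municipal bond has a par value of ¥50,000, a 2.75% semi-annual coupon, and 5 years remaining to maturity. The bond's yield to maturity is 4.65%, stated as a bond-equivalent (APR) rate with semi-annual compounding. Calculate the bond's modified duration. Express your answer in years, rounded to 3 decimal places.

4.583 years

Periodic yield y = 0.02325. First find Macaulay duration:
  t   CF        PV=CF/(1+0.02325)^t    t·PV
  1       687.50       671.8788       671.8788
  2       687.50       656.6126     1,313.2252
  3       687.50       641.6932     1,925.0796
  4       687.50       627.1128     2,508.4513
  5       687.50       612.8638     3,064.3188
  6       687.50       598.9384     3,593.6306
  7       687.50       585.3295     4,097.3067
  8       687.50       572.0298     4,576.2386
  9       687.50       559.0323     5,031.2909
  10   50,687.50    40,279.4321   402,794.3206
  Σ                 45,804.9234   429,575.7411
P = 45,804.9234; Macaulay duration = 429,575.7411 / 45,804.9234 = 9.37837 half-year periods = 4.68919 years.
Modified duration = D_Mac / (1 + y) = 4.68919 / 1.02325 = 4.58264 years.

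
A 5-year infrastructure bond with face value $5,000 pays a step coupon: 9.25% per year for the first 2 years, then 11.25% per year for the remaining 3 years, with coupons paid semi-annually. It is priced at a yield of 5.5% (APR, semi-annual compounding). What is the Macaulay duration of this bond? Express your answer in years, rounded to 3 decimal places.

4.168 years

Periodic yield y = 0.0275. Discount each cash flow and weight by its period:
  t   CF        PV=CF/(1+0.0275)^t    t·PV
  1       231.25       225.0608       225.0608
  2       231.25       219.0373       438.0746
  3       231.25       213.1750       639.5250
  4       231.25       207.4696       829.8783
  5       281.25       245.5746     1,227.8728
  6       281.25       239.0020     1,434.0120
  7       281.25       232.6054     1,628.2375
  8       281.25       226.3799     1,811.0393
  9       281.25       220.3211     1,982.8897
  10    5,281.25     4,026.4139    40,264.1394
  Σ                  6,055.0396    50,480.7295
Price P = Σ PV = 6,055.0396.
Macaulay duration = Σ(t·PV) / P = 50,480.7295 / 6,055.0396 = 8.33698 half-year periods.
In years: 8.33698 / 2 = 4.16849 years.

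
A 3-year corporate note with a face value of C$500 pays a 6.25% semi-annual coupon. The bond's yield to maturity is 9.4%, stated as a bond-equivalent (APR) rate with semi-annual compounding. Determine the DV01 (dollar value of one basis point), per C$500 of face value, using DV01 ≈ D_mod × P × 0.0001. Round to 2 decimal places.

C$0.12

Periodic yield y = 0.047.
  t   CF        PV=CF/(1+0.047)^t    t·PV
  1       15.625        14.9236        14.9236
  2       15.625        14.2537        28.5073
  3       15.625        13.6138        40.8415
  4       15.625        13.0027        52.0108
  5       15.625        12.4190        62.0950
  6      515.625       391.4298     2,348.5787
  Σ                    459.6426     2,546.9569
P = 459.6426; D_Mac = 5.54117 half-year periods = 2.77058 yrs; D_mod = 2.64621 yrs.
DV01 ≈ 2.64621 × 459.6426 × 0.0001 = 0.121631.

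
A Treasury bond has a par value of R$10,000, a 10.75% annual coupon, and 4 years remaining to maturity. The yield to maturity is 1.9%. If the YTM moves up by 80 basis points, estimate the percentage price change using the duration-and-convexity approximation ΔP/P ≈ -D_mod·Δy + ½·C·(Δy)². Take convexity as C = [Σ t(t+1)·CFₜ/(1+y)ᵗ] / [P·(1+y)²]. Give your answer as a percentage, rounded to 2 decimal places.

-2.72%

With y = 0.019:
  t   CF        PV=CF/(1+0.019)^t    t·PV        t(t+1)·PV
  1     1,075.00     1,054.9558     1,054.9558       2,109.9117
  2     1,075.00     1,035.2854     2,070.5708       6,211.7125
  3     1,075.00     1,015.9818     3,047.9453      12,191.7812
  4    11,075.00    10,271.8105    41,087.2420     205,436.2101
  Σ                 13,378.0335    47,260.7140     225,949.6154
P = 13,378.0335; D_Mac = 3.53271 yrs; D_mod = 3.46684 yrs; C = 16.26563.
Duration effect: -3.46684 × (+0.008) = -0.027735
Convexity effect: 0.5 × 16.26563 × (0.008)² = +0.0005205
ΔP/P ≈ -0.027735 + 0.0005205 = -0.027214 = -2.7214%.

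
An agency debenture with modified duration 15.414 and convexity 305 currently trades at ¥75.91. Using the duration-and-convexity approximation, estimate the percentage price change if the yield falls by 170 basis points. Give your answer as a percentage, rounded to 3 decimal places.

+30.611%

Duration effect: -D_mod·Δy = -15.414 × (-0.017) = +0.262038
Convexity effect: ½·C·(Δy)² = 0.5 × 305 × (-0.017)² = +0.0440725
ΔP/P ≈ +0.262038 + 0.0440725 = +0.3061105
= +30.61105%.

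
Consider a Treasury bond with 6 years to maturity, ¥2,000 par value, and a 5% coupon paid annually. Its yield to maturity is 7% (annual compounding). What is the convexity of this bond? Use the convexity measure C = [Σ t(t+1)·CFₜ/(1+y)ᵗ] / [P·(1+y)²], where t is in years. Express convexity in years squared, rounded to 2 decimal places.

With y = 0.07:
  t   CF        PV=CF/(1+0.07)^t    t·PV        t(t+1)·PV
  1       100.00        93.4579        93.4579         186.9159
  2       100.00        87.3439       174.6877         524.0632
  3       100.00        81.6298       244.8894         979.5575
  4       100.00        76.2895       305.1581       1,525.7904
  5       100.00        71.2986       356.4931       2,138.9585
  6     2,100.00     1,399.3187     8,395.9120      58,771.3841
  Σ                  1,809.3384     9,570.5982      64,126.6697
P = 1,809.3384.
Convexity = Σ t(t+1)·PV / [P·(1+y)²] = 64,126.6697 / (1,809.3384 × 1.144900) = 30.95646.

30.96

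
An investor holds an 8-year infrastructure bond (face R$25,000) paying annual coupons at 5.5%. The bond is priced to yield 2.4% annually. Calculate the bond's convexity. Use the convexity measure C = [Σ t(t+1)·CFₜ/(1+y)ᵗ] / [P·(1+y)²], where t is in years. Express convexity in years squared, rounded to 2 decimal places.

With y = 0.024:
  t   CF        PV=CF/(1+0.024)^t    t·PV        t(t+1)·PV
  1     1,375.00     1,342.7734     1,342.7734       2,685.5469
  2     1,375.00     1,311.3022     2,622.6044       7,867.8131
  3     1,375.00     1,280.5685     3,841.7056      15,366.8225
  4     1,375.00     1,250.5552     5,002.2209      25,011.1043
  5     1,375.00     1,221.2453     6,106.2266      36,637.3598
  6     1,375.00     1,192.6224     7,155.7343      50,090.1404
  7     1,375.00     1,164.6703     8,152.6921      65,221.5369
  8    26,375.00    21,816.8887   174,535.1092   1,570,815.9832
  Σ                 30,580.6261   208,759.0666   1,773,696.3071
P = 30,580.6261.
Convexity = Σ t(t+1)·PV / [P·(1+y)²] = 1,773,696.3071 / (30,580.6261 × 1.048576) = 55.31373.

55.31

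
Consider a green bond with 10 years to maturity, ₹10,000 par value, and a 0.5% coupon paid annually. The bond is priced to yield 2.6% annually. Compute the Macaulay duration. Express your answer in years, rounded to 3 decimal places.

Periodic yield y = 0.026. Discount each cash flow and weight by its year:
  t   CF        PV=CF/(1+0.026)^t    t·PV
  1        50.00        48.7329        48.7329
  2        50.00        47.4980        94.9960
  3        50.00        46.2943       138.8830
  4        50.00        45.1212       180.4848
  5        50.00        43.9778       219.8888
  6        50.00        42.8633       257.1799
  7        50.00        41.7771       292.4398
  8        50.00        40.7184       325.7475
  9        50.00        39.6866       357.1793
  10   10,050.00     7,774.8578    77,748.5779
  Σ                  8,171.5275    79,664.1100
Price P = Σ PV = 8,171.5275.
Macaulay duration = Σ(t·PV) / P = 79,664.1100 / 8,171.5275 = 9.74899 years.

9.749 years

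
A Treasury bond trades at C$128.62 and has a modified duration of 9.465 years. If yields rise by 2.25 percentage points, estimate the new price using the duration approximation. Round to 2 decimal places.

Duration approximation: ΔP/P ≈ -D_mod · Δy = -9.465 × (+0.0225) = -0.2129625.
New price ≈ 128.62 × (1 - 0.2129625) = 101.22876325.

C$101.23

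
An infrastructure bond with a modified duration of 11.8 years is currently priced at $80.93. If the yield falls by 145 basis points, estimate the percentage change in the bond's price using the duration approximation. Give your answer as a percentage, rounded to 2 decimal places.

Duration approximation: ΔP/P ≈ -D_mod · Δy = -11.8 × (-0.0145) = +0.171100.
As a percentage: +17.1100%.

+17.11%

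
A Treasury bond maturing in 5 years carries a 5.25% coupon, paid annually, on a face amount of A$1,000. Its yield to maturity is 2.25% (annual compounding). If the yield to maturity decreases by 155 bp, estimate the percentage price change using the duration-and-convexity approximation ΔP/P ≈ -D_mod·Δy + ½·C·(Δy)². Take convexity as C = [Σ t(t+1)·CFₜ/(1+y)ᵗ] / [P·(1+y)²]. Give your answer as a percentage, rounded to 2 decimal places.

With y = 0.0225:
  t   CF        PV=CF/(1+0.0225)^t    t·PV        t(t+1)·PV
  1        52.50        51.3447        51.3447         102.6895
  2        52.50        50.2149       100.4298         301.2894
  3        52.50        49.1099       147.3298         589.3192
  4        52.50        48.0293       192.1171         960.5855
  5     1,052.50       941.6847     4,708.4236      28,250.5414
  Σ                  1,140.3836     5,199.6450      30,204.4251
P = 1,140.3836; D_Mac = 4.55956 yrs; D_mod = 4.45923 yrs; C = 25.33337.
Duration effect: -4.45923 × (-0.0155) = +0.069118
Convexity effect: 0.5 × 25.33337 × (-0.0155)² = +0.0030432
ΔP/P ≈ +0.069118 + 0.0030432 = +0.072161 = +7.2161%.

+7.22%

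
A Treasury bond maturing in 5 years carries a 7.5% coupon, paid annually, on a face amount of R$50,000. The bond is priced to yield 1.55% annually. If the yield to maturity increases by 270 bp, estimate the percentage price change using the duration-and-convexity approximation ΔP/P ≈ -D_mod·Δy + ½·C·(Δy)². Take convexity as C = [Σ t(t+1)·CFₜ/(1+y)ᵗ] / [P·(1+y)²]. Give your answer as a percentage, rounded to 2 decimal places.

-10.89%

With y = 0.0155:
  t   CF        PV=CF/(1+0.0155)^t    t·PV        t(t+1)·PV
  1     3,750.00     3,692.7622     3,692.7622       7,385.5244
  2     3,750.00     3,636.3980     7,272.7960      21,818.3881
  3     3,750.00     3,580.8942    10,742.6825      42,970.7299
  4     3,750.00     3,526.2375    14,104.9499      70,524.7495
  5    53,750.00    49,771.2823   248,856.4114   1,493,138.4686
  Σ                 64,207.5741   284,669.6020   1,635,837.8605
P = 64,207.5741; D_Mac = 4.43358 yrs; D_mod = 4.36591 yrs; C = 24.70553.
Duration effect: -4.36591 × (+0.027) = -0.117880
Convexity effect: 0.5 × 24.70553 × (0.027)² = +0.0090052
ΔP/P ≈ -0.117880 + 0.0090052 = -0.108874 = -10.8874%.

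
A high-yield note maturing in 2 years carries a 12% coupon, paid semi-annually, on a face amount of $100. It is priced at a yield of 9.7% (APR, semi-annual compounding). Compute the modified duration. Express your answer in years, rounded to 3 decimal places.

Periodic yield y = 0.0485. First find Macaulay duration:
  t   CF        PV=CF/(1+0.0485)^t    t·PV
  1         6.00         5.7225         5.7225
  2         6.00         5.4578        10.9155
  3         6.00         5.2053        15.6159
  4       106.00        87.7066       350.8263
  Σ                    104.0921       383.0802
P = 104.0921; Macaulay duration = 383.0802 / 104.0921 = 3.68020 half-year periods = 1.84010 years.
Modified duration = D_Mac / (1 + y) = 1.84010 / 1.0485 = 1.75499 years.

1.755 years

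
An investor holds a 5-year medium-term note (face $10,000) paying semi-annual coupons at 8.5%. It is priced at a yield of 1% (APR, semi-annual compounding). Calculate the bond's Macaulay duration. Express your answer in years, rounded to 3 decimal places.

4.312 years

Periodic yield y = 0.005. Discount each cash flow and weight by its period:
  t   CF        PV=CF/(1+0.005)^t    t·PV
  1       425.00       422.8856       422.8856
  2       425.00       420.7817       841.5633
  3       425.00       418.6882     1,256.0647
  4       425.00       416.6052     1,666.4208
  5       425.00       414.5325     2,072.6627
  6       425.00       412.4702     2,474.8211
  7       425.00       410.4181     2,872.9266
  8       425.00       408.3762     3,267.0097
  9       425.00       406.3445     3,657.1004
  10   10,425.00     9,917.8023    99,178.0228
  Σ                 13,648.9044   117,709.4777
Price P = Σ PV = 13,648.9044.
Macaulay duration = Σ(t·PV) / P = 117,709.4777 / 13,648.9044 = 8.62410 half-year periods.
In years: 8.62410 / 2 = 4.31205 years.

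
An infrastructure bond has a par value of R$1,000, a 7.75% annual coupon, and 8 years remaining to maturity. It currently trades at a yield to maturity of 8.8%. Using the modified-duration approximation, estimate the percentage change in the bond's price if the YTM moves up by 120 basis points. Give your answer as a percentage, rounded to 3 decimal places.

Periodic yield y = 0.088. Modified duration first:
  t   CF        PV=CF/(1+0.088)^t    t·PV
  1        77.50        71.2316        71.2316
  2        77.50        65.4702       130.9405
  3        77.50        60.1749       180.5246
  4        77.50        55.3078       221.2311
  5        77.50        50.8343       254.1717
  6        77.50        46.7227       280.3365
  7        77.50        42.9437       300.6059
  8     1,077.50       548.7646     4,390.1171
  Σ                    941.4499     5,829.1589
P = 941.4499; D_Mac = 6.19168 yrs; D_mod = 6.19168/(1+0.088) = 5.69088 yrs.
ΔP/P ≈ -D_mod · Δy = -5.69088 × (+0.012) = -0.068291 = -6.8291%.

-6.829%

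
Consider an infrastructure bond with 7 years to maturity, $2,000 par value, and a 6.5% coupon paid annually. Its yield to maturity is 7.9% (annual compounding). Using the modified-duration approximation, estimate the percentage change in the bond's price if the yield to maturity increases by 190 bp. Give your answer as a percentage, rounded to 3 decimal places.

Periodic yield y = 0.079. Modified duration first:
  t   CF        PV=CF/(1+0.079)^t    t·PV
  1       130.00       120.4819       120.4819
  2       130.00       111.6607       223.3215
  3       130.00       103.4854       310.4562
  4       130.00        95.9086       383.6344
  5       130.00        88.8866       444.4328
  6       130.00        82.3787       494.2719
  7     2,130.00     1,250.9199     8,756.4391
  Σ                  1,853.7217    10,733.0378
P = 1,853.7217; D_Mac = 5.78999 yrs; D_mod = 5.78999/(1+0.079) = 5.36607 yrs.
ΔP/P ≈ -D_mod · Δy = -5.36607 × (+0.019) = -0.101955 = -10.1955%.

-10.196%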